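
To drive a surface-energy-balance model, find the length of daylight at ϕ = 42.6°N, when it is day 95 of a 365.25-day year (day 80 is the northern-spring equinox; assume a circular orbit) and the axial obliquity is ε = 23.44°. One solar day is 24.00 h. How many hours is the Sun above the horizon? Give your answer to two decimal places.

Solar longitude: L_s = 360° × (95 − 80)/365.25 = 14.784°.
sin δ = sin 23.44° × sin 14.784° = 0.10151, so δ = +5.826°.
cos h₀ = −tan ϕ · tan δ = −tan(+42.6°) × tan(+5.826°) = -0.0938, so h₀ = 1.6648 rad = 95.38°.
Daylight = 2h₀/(2π) × 24.00 h = (1.6648/π) × 24.00 = 12.72 h.

12.72 h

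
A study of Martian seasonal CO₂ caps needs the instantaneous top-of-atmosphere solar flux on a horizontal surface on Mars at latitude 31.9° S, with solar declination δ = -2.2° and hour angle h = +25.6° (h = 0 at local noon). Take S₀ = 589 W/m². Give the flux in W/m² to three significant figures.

cos θ_z = sin φ sin δ + cos φ cos δ cos h = 0.020286 + 0.765066 = 0.785352.
Flux = S₀ · cos θ_z = 589 × 0.785352 = 462.6 W/m².

463 W/m²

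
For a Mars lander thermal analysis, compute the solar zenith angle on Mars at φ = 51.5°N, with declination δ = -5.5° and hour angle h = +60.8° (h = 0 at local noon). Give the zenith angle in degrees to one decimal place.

θ_z = 76.9°

cos θ_z = sin φ sin δ + cos φ cos δ cos h = -0.075010 + 0.302302 = 0.227292.
θ_z = arccos(0.227292) = 76.9°.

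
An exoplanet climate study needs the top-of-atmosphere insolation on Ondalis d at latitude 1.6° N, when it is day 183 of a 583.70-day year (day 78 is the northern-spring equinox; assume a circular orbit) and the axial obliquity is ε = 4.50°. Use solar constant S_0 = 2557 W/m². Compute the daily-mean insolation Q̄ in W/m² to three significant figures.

Q̄ ≈ 814 W/m²

Solar longitude: L_s = 360° × (183 − 78)/583.70 = 64.759°.
sin δ = sin 4.50° × sin 64.759° = 0.07097, so δ = +4.070°.
cos h₀ = −tan(+1.6°) tan(+4.070°) = -0.0020, h₀ = 1.5728 rad.
Bracket: h₀ sin ϕ sin δ + cos ϕ cos δ sin h₀ = 1.5728×0.02792×0.07097 + 0.99961×0.99748×1.00000 = 0.003116 + 0.997091 = 1.000207.
Q̄ = (S_0/π) × [bracket] = (2557/π) × 1.000207 = 814.1 W/m².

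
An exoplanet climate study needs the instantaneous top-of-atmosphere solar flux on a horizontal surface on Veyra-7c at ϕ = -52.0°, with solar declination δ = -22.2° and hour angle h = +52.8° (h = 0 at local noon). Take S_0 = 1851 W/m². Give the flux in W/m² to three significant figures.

cos θ_z = sin ϕ sin δ + cos ϕ cos δ cos h = 0.297743 + 0.344635 = 0.642378.
Flux = S_0 · cos θ_z = 1851 × 0.642378 = 1189 W/m².

1.19e+03 W/m²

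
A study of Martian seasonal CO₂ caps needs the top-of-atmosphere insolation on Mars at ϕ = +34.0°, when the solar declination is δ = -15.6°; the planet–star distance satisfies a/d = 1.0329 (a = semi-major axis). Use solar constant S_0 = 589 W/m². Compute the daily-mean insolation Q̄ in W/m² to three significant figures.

cos h₀ = −tan(+34.0°) tan(-15.600°) = 0.1883, h₀ = 1.3813 rad.
Bracket: h₀ sin ϕ sin δ + cos ϕ cos δ sin h₀ = 1.3813×0.55919×-0.26892 + 0.82904×0.96316×0.98211 = -0.207716 + 0.784213 = 0.576497.
Inverse-square distance factor (a/d)² = 1.0329² = 1.066882.
Q̄ = (S_0/π) × 1.066882 × [bracket] = (589/π) × 1.066882 × 0.576497 = 115.3 W/m².

Q̄ ≈ 115 W/m²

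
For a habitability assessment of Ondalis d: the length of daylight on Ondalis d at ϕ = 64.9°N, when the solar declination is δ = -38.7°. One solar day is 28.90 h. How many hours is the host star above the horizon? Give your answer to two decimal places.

cos h₀ = −tan ϕ · tan δ = 1.7103 ≥ 1, so the host star never rises (polar night) and h₀ = 0.
Daylight = 2h₀/(2π) × 28.90 h = (0.0000/π) × 28.90 = 0.00 h.

0.00 h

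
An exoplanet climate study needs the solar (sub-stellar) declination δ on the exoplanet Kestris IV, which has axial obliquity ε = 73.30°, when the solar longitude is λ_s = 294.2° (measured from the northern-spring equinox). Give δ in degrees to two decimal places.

δ = -60.89°

sin δ = sin ε · sin λ_s = sin 73.30° × sin 294.2° = -0.873649.
δ = arcsin(-0.873649) = -60.89°.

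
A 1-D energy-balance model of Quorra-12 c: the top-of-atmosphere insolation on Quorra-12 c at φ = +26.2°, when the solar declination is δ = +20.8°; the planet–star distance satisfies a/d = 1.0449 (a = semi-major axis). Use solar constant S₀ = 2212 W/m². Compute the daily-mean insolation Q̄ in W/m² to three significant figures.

cos H₀ = −tan(+26.2°) tan(+20.800°) = -0.1869, H₀ = 1.7588 rad.
Bracket: H₀ sin φ sin δ + cos φ cos δ sin H₀ = 1.7588×0.44151×0.35511 + 0.89726×0.93483×0.98238 = 0.275753 + 0.824006 = 1.099759.
Inverse-square distance factor (a/d)² = 1.0449² = 1.091816.
Q̄ = (S₀/π) × 1.091816 × [bracket] = (2212/π) × 1.091816 × 1.099759 = 845.4 W/m².

Q̄ ≈ 845 W/m²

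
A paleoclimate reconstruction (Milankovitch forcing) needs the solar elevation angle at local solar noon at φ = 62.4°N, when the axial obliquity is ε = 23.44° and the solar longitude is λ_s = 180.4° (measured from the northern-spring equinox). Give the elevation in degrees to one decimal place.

27.4°

Solar declination: sin δ = sin ε · sin λ_s = sin 23.44° × sin 180.4° = -0.00278, so δ = -0.159°.
At local noon the hour angle is zero, so the zenith angle equals |φ − δ| = |+62.4° − (-0.159°)| = 62.559°.
Elevation = 90° − 62.559° = 27.4°.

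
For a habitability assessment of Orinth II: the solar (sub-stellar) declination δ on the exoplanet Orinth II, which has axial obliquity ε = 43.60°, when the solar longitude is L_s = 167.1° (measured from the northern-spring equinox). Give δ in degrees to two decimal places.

sin δ = sin ε · sin L_s = sin 43.60° × sin 167.1° = 0.153958.
δ = arcsin(0.153958) = +8.86°.

δ = +8.86°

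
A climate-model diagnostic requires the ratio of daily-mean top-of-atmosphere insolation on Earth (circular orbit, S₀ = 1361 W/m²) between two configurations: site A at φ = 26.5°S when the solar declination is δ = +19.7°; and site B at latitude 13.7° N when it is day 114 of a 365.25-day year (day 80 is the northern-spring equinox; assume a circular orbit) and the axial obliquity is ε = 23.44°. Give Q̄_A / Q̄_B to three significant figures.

Q̄_A / Q̄_B ≈ 0.601

— Configuration A (φ=-26.5°):
cos H₀ = −tan(-26.5°) tan(+19.700°) = 0.1785, H₀ = 1.3913 rad.
Bracket: H₀ sin φ sin δ + cos φ cos δ sin H₀ = 1.3913×-0.44620×0.33710 + 0.89493×0.94147×0.98394 = -0.209271 + 0.829018 = 0.619747.
Q̄ = (S₀/π) × [bracket] = (1361/π) × 0.619747 = 268.49 W/m².
— Configuration B (φ=+13.7°):
Solar longitude: λ_s = 360° × (114 − 80)/365.25 = 33.511°.
sin δ = sin 23.44° × sin 33.511° = 0.21962, so δ = +12.687°.
cos H₀ = −tan(+13.7°) tan(+12.687°) = -0.0549, H₀ = 1.6257 rad.
Bracket: H₀ sin φ sin δ + cos φ cos δ sin H₀ = 1.6257×0.23684×0.21962 + 0.97155×0.97559×0.99849 = 0.084560 + 0.946403 = 1.030963.
Q̄ = (S₀/π) × [bracket] = (1361/π) × 1.030963 = 446.63 W/m².
Ratio Q̄_A / Q̄_B = 268.49 / 446.63 = 0.6011.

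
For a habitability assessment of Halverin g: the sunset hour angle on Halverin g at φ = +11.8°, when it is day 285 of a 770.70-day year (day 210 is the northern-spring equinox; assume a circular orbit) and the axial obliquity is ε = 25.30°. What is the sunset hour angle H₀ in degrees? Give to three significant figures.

H₀ = 93.0°

Solar longitude: λ_s = 360° × (285 − 210)/770.70 = 35.033°.
sin δ = sin 25.30° × sin 35.033° = 0.24532, so δ = +14.201°.
cos H₀ = −tan φ · tan δ = −tan(+11.8°) × tan(+14.201°) = -0.0529, so H₀ = 1.6237 rad = 93.03°.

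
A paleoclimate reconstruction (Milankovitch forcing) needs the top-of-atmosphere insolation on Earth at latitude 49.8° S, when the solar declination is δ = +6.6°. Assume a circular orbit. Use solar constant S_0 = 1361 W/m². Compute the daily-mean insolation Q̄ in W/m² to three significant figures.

cos h₀ = −tan(-49.8°) tan(+6.600°) = 0.1369, h₀ = 1.4334 rad.
Bracket: h₀ sin ϕ sin δ + cos ϕ cos δ sin h₀ = 1.4334×-0.76380×0.11494 + 0.64546×0.99337×0.99058 = -0.125840 + 0.635141 = 0.509301.
Q̄ = (S_0/π) × [bracket] = (1361/π) × 0.509301 = 220.6 W/m².

Q̄ ≈ 221 W/m²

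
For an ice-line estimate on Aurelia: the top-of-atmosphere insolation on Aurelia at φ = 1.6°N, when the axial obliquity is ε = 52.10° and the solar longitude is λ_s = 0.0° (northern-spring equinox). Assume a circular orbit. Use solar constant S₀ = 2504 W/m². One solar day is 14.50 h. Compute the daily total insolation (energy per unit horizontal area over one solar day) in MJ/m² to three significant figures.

41.6 MJ/m²

Solar declination: sin δ = sin ε · sin λ_s = sin 52.10° × sin 0.0° = 0.00000, so δ = +0.000°.
cos H₀ = −tan(+1.6°) tan(+0.000°) = -0.0000, H₀ = 1.5708 rad.
Bracket: H₀ sin φ sin δ + cos φ cos δ sin H₀ = 1.5708×0.02792×0.00000 + 0.99961×1.00000×1.00000 = 0.000000 + 0.999610 = 0.999610.
Q̄ = (S₀/π) × [bracket] = (2504/π) × 0.999610 = 796.74 W/m².
Daily total = Q̄ × 14.50 h × 3600 s/h = 796.74 × 14.50 × 3600 / 10⁶ = 41.59 MJ/m².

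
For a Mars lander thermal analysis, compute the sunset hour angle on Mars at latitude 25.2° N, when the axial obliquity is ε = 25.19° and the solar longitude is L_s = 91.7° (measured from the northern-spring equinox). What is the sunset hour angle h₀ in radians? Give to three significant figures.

h₀ = 1.79 rad

Solar declination: sin δ = sin ε · sin L_s = sin 25.19° × sin 91.7° = 0.42543, so δ = +25.178°.
cos h₀ = −tan ϕ · tan δ = −tan(+25.2°) × tan(+25.178°) = -0.2212, so h₀ = 1.7939 rad = 102.78°.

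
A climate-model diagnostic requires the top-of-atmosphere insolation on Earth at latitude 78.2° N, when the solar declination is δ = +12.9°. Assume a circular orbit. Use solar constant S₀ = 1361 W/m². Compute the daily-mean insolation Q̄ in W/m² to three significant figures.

Q̄ ≈ 297 W/m²

cos H₀ = −tan(+78.2°) tan(+12.900°) = -1.0963 ≤ −1 ⇒ polar day, H₀ = π.
Bracket: H₀ sin φ sin δ + cos φ cos δ sin H₀ = 3.1416×0.97887×0.22325 + 0.20450×0.97476×0.00000 = 0.686542 + 0.000000 = 0.686542.
Q̄ = (S₀/π) × [bracket] = (1361/π) × 0.686542 = 297.4 W/m².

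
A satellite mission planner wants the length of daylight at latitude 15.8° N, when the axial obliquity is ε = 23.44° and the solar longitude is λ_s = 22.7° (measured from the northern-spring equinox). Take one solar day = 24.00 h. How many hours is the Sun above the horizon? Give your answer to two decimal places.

Solar declination: sin δ = sin ε · sin λ_s = sin 23.44° × sin 22.7° = 0.15351, so δ = +8.830°.
cos H₀ = −tan φ · tan δ = −tan(+15.8°) × tan(+8.830°) = -0.0440, so H₀ = 1.6148 rad = 92.52°.
Daylight = 2H₀/(2π) × 24.00 h = (1.6148/π) × 24.00 = 12.34 h.

12.34 h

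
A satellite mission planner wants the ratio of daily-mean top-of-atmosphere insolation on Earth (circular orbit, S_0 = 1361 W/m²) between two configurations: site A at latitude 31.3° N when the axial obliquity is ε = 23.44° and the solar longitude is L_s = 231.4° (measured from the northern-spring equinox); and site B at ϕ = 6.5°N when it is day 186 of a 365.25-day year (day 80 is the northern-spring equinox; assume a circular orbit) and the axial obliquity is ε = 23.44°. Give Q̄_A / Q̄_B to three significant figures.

— Configuration A (ϕ=+31.3°):
Solar declination: sin δ = sin ε · sin L_s = sin 23.44° × sin 231.4° = -0.31088, so δ = -18.112°.
cos h₀ = −tan(+31.3°) tan(-18.112°) = 0.1989, h₀ = 1.3706 rad.
Bracket: h₀ sin ϕ sin δ + cos ϕ cos δ sin h₀ = 1.3706×0.51952×-0.31088 + 0.85446×0.95045×0.98003 = -0.221363 + 0.795903 = 0.574540.
Q̄ = (S_0/π) × [bracket] = (1361/π) × 0.574540 = 248.90 W/m².
— Configuration B (ϕ=+6.5°):
Solar longitude: L_s = 360° × (186 − 80)/365.25 = 104.476°.
sin δ = sin 23.44° × sin 104.476° = 0.38516, so δ = +22.654°.
cos h₀ = −tan(+6.5°) tan(+22.654°) = -0.0476, h₀ = 1.6184 rad.
Bracket: h₀ sin ϕ sin δ + cos ϕ cos δ sin h₀ = 1.6184×0.11320×0.38516 + 0.99357×0.92285×0.99887 = 0.070562 + 0.915880 = 0.986442.
Q̄ = (S_0/π) × [bracket] = (1361/π) × 0.986442 = 427.35 W/m².
Ratio Q̄_A / Q̄_B = 248.90 / 427.35 = 0.5824.

Q̄_A / Q̄_B ≈ 0.582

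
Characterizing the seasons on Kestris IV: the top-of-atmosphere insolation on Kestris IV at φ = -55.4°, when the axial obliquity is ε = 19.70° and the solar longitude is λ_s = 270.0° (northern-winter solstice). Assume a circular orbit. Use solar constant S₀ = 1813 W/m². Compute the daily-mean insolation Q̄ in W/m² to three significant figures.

Solar declination: sin δ = sin ε · sin λ_s = sin 19.70° × sin 270.0° = -0.33710, so δ = -19.700°.
cos H₀ = −tan(-55.4°) tan(-19.700°) = -0.5190, H₀ = 2.1165 rad.
Bracket: H₀ sin φ sin δ + cos φ cos δ sin H₀ = 2.1165×-0.82314×-0.33710 + 0.56784×0.94147×0.85476 = 0.587287 + 0.456958 = 1.044245.
Q̄ = (S₀/π) × [bracket] = (1813/π) × 1.044245 = 602.6 W/m².

Q̄ ≈ 603 W/m²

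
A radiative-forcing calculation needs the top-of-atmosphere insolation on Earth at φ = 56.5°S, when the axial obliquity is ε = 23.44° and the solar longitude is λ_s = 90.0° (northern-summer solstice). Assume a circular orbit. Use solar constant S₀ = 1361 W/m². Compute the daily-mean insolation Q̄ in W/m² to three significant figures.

Q̄ ≈ 42.7 W/m²

Solar declination: sin δ = sin ε · sin λ_s = sin 23.44° × sin 90.0° = 0.39779, so δ = +23.440°.
cos H₀ = −tan(-56.5°) tan(+23.440°) = 0.6550, H₀ = 0.8565 rad.
Bracket: H₀ sin φ sin δ + cos φ cos δ sin H₀ = 0.8565×-0.83389×0.39779 + 0.55194×0.91748×0.75559 = -0.284112 + 0.382626 = 0.098514.
Q̄ = (S₀/π) × [bracket] = (1361/π) × 0.098514 = 42.68 W/m².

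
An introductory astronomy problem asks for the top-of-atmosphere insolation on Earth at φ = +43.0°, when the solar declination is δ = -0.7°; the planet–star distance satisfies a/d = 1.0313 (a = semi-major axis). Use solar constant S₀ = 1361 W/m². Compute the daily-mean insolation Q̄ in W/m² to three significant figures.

Q̄ ≈ 331 W/m²

cos H₀ = −tan(+43.0°) tan(-0.700°) = 0.0114, H₀ = 1.5594 rad.
Bracket: H₀ sin φ sin δ + cos φ cos δ sin H₀ = 1.5594×0.68200×-0.01222 + 0.73135×0.99993×0.99994 = -0.012996 + 0.731255 = 0.718259.
Inverse-square distance factor (a/d)² = 1.0313² = 1.063580.
Q̄ = (S₀/π) × 1.063580 × [bracket] = (1361/π) × 1.063580 × 0.718259 = 330.9 W/m².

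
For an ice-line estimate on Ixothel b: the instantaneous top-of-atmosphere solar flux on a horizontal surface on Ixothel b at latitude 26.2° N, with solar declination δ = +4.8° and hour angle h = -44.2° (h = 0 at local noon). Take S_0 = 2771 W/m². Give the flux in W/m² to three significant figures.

cos θ_z = sin ϕ sin δ + cos ϕ cos δ cos h = 0.036944 + 0.640998 = 0.677942.
Flux = S_0 · cos θ_z = 2771 × 0.677942 = 1879 W/m².

1.88e+03 W/m²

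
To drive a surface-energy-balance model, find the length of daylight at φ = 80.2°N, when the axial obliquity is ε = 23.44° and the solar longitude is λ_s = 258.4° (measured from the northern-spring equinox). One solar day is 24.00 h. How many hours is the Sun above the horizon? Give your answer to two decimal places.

Solar declination: sin δ = sin ε · sin λ_s = sin 23.44° × sin 258.4° = -0.38966, so δ = -22.934°.
cos H₀ = −tan φ · tan δ = 2.4495 ≥ 1, so the Sun never rises (polar night) and H₀ = 0.
Daylight = 2H₀/(2π) × 24.00 h = (0.0000/π) × 24.00 = 0.00 h.

0.00 h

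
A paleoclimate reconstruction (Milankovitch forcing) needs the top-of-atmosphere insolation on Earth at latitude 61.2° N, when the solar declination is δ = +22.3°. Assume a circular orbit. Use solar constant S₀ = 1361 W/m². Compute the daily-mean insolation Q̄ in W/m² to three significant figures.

cos H₀ = −tan(+61.2°) tan(+22.300°) = -0.7460, H₀ = 2.4129 rad.
Bracket: H₀ sin φ sin δ + cos φ cos δ sin H₀ = 2.4129×0.87631×0.37946 + 0.48175×0.92521×0.66592 = 0.802349 + 0.296814 = 1.099163.
Q̄ = (S₀/π) × [bracket] = (1361/π) × 1.099163 = 476.2 W/m².

Q̄ ≈ 476 W/m²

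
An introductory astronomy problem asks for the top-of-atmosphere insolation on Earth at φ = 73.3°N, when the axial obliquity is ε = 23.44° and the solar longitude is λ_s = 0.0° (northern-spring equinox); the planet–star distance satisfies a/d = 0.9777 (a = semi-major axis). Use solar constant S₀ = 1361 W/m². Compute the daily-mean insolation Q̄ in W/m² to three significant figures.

Solar declination: sin δ = sin ε · sin λ_s = sin 23.44° × sin 0.0° = 0.00000, so δ = +0.000°.
cos H₀ = −tan(+73.3°) tan(+0.000°) = -0.0000, H₀ = 1.5708 rad.
Bracket: H₀ sin φ sin δ + cos φ cos δ sin H₀ = 1.5708×0.95782×0.00000 + 0.28736×1.00000×1.00000 = 0.000000 + 0.287360 = 0.287360.
Inverse-square distance factor (a/d)² = 0.9777² = 0.955897.
Q̄ = (S₀/π) × 0.955897 × [bracket] = (1361/π) × 0.955897 × 0.287360 = 119.0 W/m².

Q̄ ≈ 119 W/m²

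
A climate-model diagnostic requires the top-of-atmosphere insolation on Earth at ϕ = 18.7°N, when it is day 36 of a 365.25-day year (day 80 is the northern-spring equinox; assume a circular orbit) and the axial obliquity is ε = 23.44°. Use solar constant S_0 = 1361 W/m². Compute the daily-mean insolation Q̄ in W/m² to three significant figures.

Q̄ ≈ 337 W/m²

Solar longitude: L_s = 360° × (36 − 80)/365.25 = -43.368°, i.e. -43.368° + 360° = 316.632°.
sin δ = sin 23.44° × sin 316.632° = -0.27315, so δ = -15.852°.
cos h₀ = −tan(+18.7°) tan(-15.852°) = 0.0961, h₀ = 1.4745 rad.
Bracket: h₀ sin ϕ sin δ + cos ϕ cos δ sin h₀ = 1.4745×0.32061×-0.27315 + 0.94721×0.96197×0.99537 = -0.129129 + 0.906969 = 0.777840.
Q̄ = (S_0/π) × [bracket] = (1361/π) × 0.777840 = 337.0 W/m².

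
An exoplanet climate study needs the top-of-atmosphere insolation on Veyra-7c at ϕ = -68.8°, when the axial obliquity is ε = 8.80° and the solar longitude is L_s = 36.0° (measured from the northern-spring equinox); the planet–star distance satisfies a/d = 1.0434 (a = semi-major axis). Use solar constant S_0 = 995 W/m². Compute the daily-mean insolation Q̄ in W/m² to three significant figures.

Q̄ ≈ 82.2 W/m²

Solar declination: sin δ = sin ε · sin L_s = sin 8.80° × sin 36.0° = 0.08992, so δ = +5.159°.
cos h₀ = −tan(-68.8°) tan(+5.159°) = 0.2328, h₀ = 1.3359 rad.
Bracket: h₀ sin ϕ sin δ + cos ϕ cos δ sin h₀ = 1.3359×-0.93232×0.08992 + 0.36162×0.99595×0.97253 = -0.111994 + 0.350262 = 0.238268.
Inverse-square distance factor (a/d)² = 1.0434² = 1.088684.
Q̄ = (S_0/π) × 1.088684 × [bracket] = (995/π) × 1.088684 × 0.238268 = 82.16 W/m².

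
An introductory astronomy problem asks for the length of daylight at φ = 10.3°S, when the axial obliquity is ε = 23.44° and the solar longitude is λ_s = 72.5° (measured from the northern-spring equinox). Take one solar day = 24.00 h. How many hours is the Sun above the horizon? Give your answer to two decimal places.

Solar declination: sin δ = sin ε · sin λ_s = sin 23.44° × sin 72.5° = 0.37938, so δ = +22.295°.
cos H₀ = −tan φ · tan δ = −tan(-10.3°) × tan(+22.295°) = 0.0745, so H₀ = 1.4962 rad = 85.73°.
Daylight = 2H₀/(2π) × 24.00 h = (1.4962/π) × 24.00 = 11.43 h.

11.43 h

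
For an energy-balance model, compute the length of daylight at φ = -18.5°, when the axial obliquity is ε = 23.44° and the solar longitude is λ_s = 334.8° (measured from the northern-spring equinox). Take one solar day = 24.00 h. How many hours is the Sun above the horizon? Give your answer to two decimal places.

Solar declination: sin δ = sin ε · sin λ_s = sin 23.44° × sin 334.8° = -0.16937, so δ = -9.751°.
cos H₀ = −tan φ · tan δ = −tan(-18.5°) × tan(-9.751°) = -0.0575, so H₀ = 1.6283 rad = 93.30°.
Daylight = 2H₀/(2π) × 24.00 h = (1.6283/π) × 24.00 = 12.44 h.

12.44 h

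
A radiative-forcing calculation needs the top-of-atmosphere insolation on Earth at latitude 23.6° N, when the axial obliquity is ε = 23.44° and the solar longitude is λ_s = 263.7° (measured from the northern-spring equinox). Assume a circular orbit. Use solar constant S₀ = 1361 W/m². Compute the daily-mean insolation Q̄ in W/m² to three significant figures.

Q̄ ≈ 263 W/m²

Solar declination: sin δ = sin ε · sin λ_s = sin 23.44° × sin 263.7° = -0.39539, so δ = -23.290°.
cos H₀ = −tan(+23.6°) tan(-23.290°) = 0.1881, H₀ = 1.3816 rad.
Bracket: H₀ sin φ sin δ + cos φ cos δ sin H₀ = 1.3816×0.40035×-0.39539 + 0.91636×0.91851×0.98216 = -0.218700 + 0.826670 = 0.607970.
Q̄ = (S₀/π) × [bracket] = (1361/π) × 0.607970 = 263.4 W/m².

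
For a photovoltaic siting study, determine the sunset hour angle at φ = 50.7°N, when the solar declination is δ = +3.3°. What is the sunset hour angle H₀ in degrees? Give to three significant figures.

H₀ = 94.0°

cos H₀ = −tan φ · tan δ = −tan(+50.7°) × tan(+3.300°) = -0.0704, so H₀ = 1.6413 rad = 94.04°.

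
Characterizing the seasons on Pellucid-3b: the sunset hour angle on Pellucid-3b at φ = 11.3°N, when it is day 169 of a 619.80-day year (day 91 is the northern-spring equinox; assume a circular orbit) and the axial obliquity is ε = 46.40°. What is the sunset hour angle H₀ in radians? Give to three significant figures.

Solar longitude: λ_s = 360° × (169 − 91)/619.80 = 45.305°.
sin δ = sin 46.40° × sin 45.305° = 0.51478, so δ = +30.983°.
cos H₀ = −tan φ · tan δ = −tan(+11.3°) × tan(+30.983°) = -0.1200, so H₀ = 1.6911 rad = 96.89°.

H₀ = 1.69 rad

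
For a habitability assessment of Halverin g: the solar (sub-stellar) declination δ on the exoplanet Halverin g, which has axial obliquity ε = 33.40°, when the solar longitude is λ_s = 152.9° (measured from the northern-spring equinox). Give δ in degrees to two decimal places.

δ = +14.52°

sin δ = sin ε · sin λ_s = sin 33.40° × sin 152.9° = 0.250769.
δ = arcsin(0.250769) = +14.52°.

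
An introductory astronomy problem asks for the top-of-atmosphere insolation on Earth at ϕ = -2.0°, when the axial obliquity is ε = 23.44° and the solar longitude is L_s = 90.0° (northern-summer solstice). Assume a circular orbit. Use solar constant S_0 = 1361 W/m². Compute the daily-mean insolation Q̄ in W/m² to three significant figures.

Q̄ ≈ 388 W/m²

Solar declination: sin δ = sin ε · sin L_s = sin 23.44° × sin 90.0° = 0.39779, so δ = +23.440°.
cos h₀ = −tan(-2.0°) tan(+23.440°) = 0.0151, h₀ = 1.5557 rad.
Bracket: h₀ sin ϕ sin δ + cos ϕ cos δ sin h₀ = 1.5557×-0.03490×0.39779 + 0.99939×0.91748×0.99989 = -0.021598 + 0.916819 = 0.895221.
Q̄ = (S_0/π) × [bracket] = (1361/π) × 0.895221 = 387.8 W/m².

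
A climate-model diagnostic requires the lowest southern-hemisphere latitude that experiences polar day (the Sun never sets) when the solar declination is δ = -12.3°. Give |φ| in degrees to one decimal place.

|φ| = 77.7°

Polar day requires cos H₀ = −tan φ tan δ ≤ −1, i.e. tan φ tan δ ≥ 1.
The boundary is |tan φ| · |tan δ| = 1, so |φ| = 90° − |δ| = 90° − 12.3° = 77.7° in the southern hemisphere.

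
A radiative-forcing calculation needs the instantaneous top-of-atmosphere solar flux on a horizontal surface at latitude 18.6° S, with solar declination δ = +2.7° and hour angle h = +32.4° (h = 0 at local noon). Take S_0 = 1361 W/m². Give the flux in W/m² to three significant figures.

1.07e+03 W/m²

cos θ_z = sin ϕ sin δ + cos ϕ cos δ cos h = -0.015025 + 0.799339 = 0.784314.
Flux = S_0 · cos θ_z = 1361 × 0.784314 = 1067 W/m².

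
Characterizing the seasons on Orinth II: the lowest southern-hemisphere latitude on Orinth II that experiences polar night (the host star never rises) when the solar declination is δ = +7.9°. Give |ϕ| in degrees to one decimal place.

Polar night requires cos h₀ = −tan ϕ tan δ ≥ 1, i.e. tan ϕ tan δ ≤ −1.
The boundary is |tan ϕ| · |tan δ| = 1, so |ϕ| = 90° − |δ| = 90° − 7.9° = 82.1° in the southern hemisphere.

|ϕ| = 82.1°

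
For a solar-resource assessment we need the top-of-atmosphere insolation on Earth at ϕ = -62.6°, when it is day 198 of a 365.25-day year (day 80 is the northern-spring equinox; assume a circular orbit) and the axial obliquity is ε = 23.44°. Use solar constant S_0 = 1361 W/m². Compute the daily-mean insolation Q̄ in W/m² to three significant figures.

Q̄ ≈ 24.1 W/m²

Solar longitude: L_s = 360° × (198 − 80)/365.25 = 116.304°.
sin δ = sin 23.44° × sin 116.304° = 0.35660, so δ = +20.892°.
cos h₀ = −tan(-62.6°) tan(+20.892°) = 0.7364, h₀ = 0.7431 rad.
Bracket: h₀ sin ϕ sin δ + cos ϕ cos δ sin h₀ = 0.7431×-0.88782×0.35660 + 0.46020×0.93426×0.67659 = -0.235263 + 0.290897 = 0.055634.
Q̄ = (S_0/π) × [bracket] = (1361/π) × 0.055634 = 24.10 W/m².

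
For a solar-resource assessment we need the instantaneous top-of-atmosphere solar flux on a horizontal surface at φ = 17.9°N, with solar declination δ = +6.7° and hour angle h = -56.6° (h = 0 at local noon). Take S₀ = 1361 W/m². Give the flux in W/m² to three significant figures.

cos θ_z = sin φ sin δ + cos φ cos δ cos h = 0.035860 + 0.520257 = 0.556117.
Flux = S₀ · cos θ_z = 1361 × 0.556117 = 756.9 W/m².

757 W/m²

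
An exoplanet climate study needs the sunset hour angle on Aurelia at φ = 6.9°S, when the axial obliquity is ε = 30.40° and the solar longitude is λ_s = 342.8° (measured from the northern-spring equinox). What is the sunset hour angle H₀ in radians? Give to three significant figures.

Solar declination: sin δ = sin ε · sin λ_s = sin 30.40° × sin 342.8° = -0.14964, so δ = -8.606°.
cos H₀ = −tan φ · tan δ = −tan(-6.9°) × tan(-8.606°) = -0.0183, so H₀ = 1.5891 rad = 91.05°.

H₀ = 1.59 rad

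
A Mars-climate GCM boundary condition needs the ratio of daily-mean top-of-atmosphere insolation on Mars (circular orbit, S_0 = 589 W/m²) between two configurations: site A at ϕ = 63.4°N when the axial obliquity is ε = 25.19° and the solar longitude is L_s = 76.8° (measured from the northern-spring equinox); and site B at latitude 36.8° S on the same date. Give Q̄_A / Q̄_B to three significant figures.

— Configuration A (ϕ=+63.4°):
Solar declination: sin δ = sin ε · sin L_s = sin 25.19° × sin 76.8° = 0.41438, so δ = +24.480°.
cos h₀ = −tan(+63.4°) tan(+24.480°) = -0.9092, h₀ = 2.7122 rad.
Bracket: h₀ sin ϕ sin δ + cos ϕ cos δ sin h₀ = 2.7122×0.89415×0.41438 + 0.44776×0.91011×0.41631 = 1.004919 + 0.169651 = 1.174570.
Q̄ = (S_0/π) × [bracket] = (589/π) × 1.174570 = 220.21 W/m².
— Configuration B (ϕ=-36.8°):
cos h₀ = −tan(-36.8°) tan(+24.480°) = 0.3406, h₀ = 1.2232 rad.
Bracket: h₀ sin ϕ sin δ + cos ϕ cos δ sin h₀ = 1.2232×-0.59902×0.41438 + 0.80073×0.91011×0.94020 = -0.303625 + 0.685173 = 0.381548.
Q̄ = (S_0/π) × [bracket] = (589/π) × 0.381548 = 71.534 W/m².
Ratio Q̄_A / Q̄_B = 220.21 / 71.534 = 3.078.

Q̄_A / Q̄_B ≈ 3.08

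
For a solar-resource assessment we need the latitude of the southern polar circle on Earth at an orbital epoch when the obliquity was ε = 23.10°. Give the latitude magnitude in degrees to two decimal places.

The polar circle is the lowest latitude that experiences at least one full rotation of continuous darkness at the northern-summer solstice; it lies at |φ| = 90° − ε = 90° − 23.10° = 66.90°.

66.90°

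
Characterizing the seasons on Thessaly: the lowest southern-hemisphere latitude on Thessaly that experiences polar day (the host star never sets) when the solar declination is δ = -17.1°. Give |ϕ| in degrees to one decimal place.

|ϕ| = 72.9°

Polar day requires cos h₀ = −tan ϕ tan δ ≤ −1, i.e. tan ϕ tan δ ≥ 1.
The boundary is |tan ϕ| · |tan δ| = 1, so |ϕ| = 90° − |δ| = 90° − 17.1° = 72.9° in the southern hemisphere.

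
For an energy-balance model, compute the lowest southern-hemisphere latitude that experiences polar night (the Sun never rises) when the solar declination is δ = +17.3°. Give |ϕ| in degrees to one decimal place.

Polar night requires cos h₀ = −tan ϕ tan δ ≥ 1, i.e. tan ϕ tan δ ≤ −1.
The boundary is |tan ϕ| · |tan δ| = 1, so |ϕ| = 90° − |δ| = 90° − 17.3° = 72.7° in the southern hemisphere.

|ϕ| = 72.7°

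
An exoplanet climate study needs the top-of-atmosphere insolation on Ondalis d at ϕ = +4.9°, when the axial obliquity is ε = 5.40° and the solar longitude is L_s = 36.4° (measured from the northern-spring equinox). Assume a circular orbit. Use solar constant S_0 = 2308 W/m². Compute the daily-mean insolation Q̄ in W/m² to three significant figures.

Q̄ ≈ 736 W/m²

Solar declination: sin δ = sin ε · sin L_s = sin 5.40° × sin 36.4° = 0.05585, so δ = +3.201°.
cos h₀ = −tan(+4.9°) tan(+3.201°) = -0.0048, h₀ = 1.5756 rad.
Bracket: h₀ sin ϕ sin δ + cos ϕ cos δ sin h₀ = 1.5756×0.08542×0.05585 + 0.99635×0.99844×0.99999 = 0.007517 + 0.994786 = 1.002303.
Q̄ = (S_0/π) × [bracket] = (2308/π) × 1.002303 = 736.4 W/m².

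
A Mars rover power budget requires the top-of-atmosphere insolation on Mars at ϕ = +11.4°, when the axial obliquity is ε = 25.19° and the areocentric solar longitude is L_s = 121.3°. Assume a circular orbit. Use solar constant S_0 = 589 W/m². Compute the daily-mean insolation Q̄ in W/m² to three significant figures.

sin δ = sin 25.19° × sin 121.3° = 0.36368, so δ = +21.326°.
cos h₀ = −tan(+11.4°) tan(+21.326°) = -0.0787, h₀ = 1.6496 rad.
Bracket: h₀ sin ϕ sin δ + cos ϕ cos δ sin h₀ = 1.6496×0.19766×0.36368 + 0.98027×0.93153×0.99690 = 0.118581 + 0.910320 = 1.028901.
Q̄ = (S_0/π) × [bracket] = (589/π) × 1.028901 = 192.9 W/m².

Q̄ ≈ 193 W/m²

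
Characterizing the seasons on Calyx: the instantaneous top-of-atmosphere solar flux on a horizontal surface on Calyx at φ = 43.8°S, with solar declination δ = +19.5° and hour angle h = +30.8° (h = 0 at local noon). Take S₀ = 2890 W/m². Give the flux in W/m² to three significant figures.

1.02e+03 W/m²

cos θ_z = sin φ sin δ + cos φ cos δ cos h = -0.231042 + 0.584403 = 0.353361.
Flux = S₀ · cos θ_z = 2890 × 0.353361 = 1021 W/m².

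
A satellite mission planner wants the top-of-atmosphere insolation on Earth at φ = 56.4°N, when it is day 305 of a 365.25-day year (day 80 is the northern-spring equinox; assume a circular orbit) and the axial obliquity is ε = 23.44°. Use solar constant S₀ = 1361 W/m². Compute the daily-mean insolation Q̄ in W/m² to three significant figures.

Solar longitude: λ_s = 360° × (305 − 80)/365.25 = 221.766°.
sin δ = sin 23.44° × sin 221.766° = -0.26496, so δ = -15.365°.
cos H₀ = −tan(+56.4°) tan(-15.365°) = 0.4136, H₀ = 1.1444 rad.
Bracket: H₀ sin φ sin δ + cos φ cos δ sin H₀ = 1.1444×0.83292×-0.26496 + 0.55339×0.96426×0.91047 = -0.252558 + 0.485838 = 0.233280.
Q̄ = (S₀/π) × [bracket] = (1361/π) × 0.233280 = 101.1 W/m².

Q̄ ≈ 101 W/m²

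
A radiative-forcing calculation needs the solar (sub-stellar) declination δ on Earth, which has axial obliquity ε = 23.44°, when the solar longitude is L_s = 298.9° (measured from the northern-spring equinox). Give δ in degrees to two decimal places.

δ = -20.38°

sin δ = sin ε · sin L_s = sin 23.44° × sin 298.9° = -0.348250.
δ = arcsin(-0.348250) = -20.38°.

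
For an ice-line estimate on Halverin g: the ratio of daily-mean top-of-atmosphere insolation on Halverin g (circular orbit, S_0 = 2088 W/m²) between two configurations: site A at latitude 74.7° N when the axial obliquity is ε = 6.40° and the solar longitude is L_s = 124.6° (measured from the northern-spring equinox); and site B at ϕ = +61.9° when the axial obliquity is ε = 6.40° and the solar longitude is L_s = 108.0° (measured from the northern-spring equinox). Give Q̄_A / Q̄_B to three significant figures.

Q̄_A / Q̄_B ≈ 0.667

— Configuration A (ϕ=+74.7°):
Solar declination: sin δ = sin ε · sin L_s = sin 6.40° × sin 124.6° = 0.09175, so δ = +5.265°.
cos h₀ = −tan(+74.7°) tan(+5.265°) = -0.3368, h₀ = 1.9143 rad.
Bracket: h₀ sin ϕ sin δ + cos ϕ cos δ sin h₀ = 1.9143×0.96456×0.09175 + 0.26387×0.99578×0.94157 = 0.169412 + 0.247404 = 0.416816.
Q̄ = (S_0/π) × [bracket] = (2088/π) × 0.416816 = 277.03 W/m².
— Configuration B (ϕ=+61.9°):
Solar declination: sin δ = sin ε · sin L_s = sin 6.40° × sin 108.0° = 0.10601, so δ = +6.086°.
cos h₀ = −tan(+61.9°) tan(+6.086°) = -0.1997, h₀ = 1.7718 rad.
Bracket: h₀ sin ϕ sin δ + cos ϕ cos δ sin h₀ = 1.7718×0.88213×0.10601 + 0.47101×0.99436×0.97986 = 0.165689 + 0.458921 = 0.624610.
Q̄ = (S_0/π) × [bracket] = (2088/π) × 0.624610 = 415.14 W/m².
Ratio Q̄_A / Q̄_B = 277.03 / 415.14 = 0.6673.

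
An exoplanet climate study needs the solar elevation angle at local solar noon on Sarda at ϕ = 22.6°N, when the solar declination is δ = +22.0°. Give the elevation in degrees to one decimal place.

89.4°

At local noon the hour angle is zero, so the zenith angle equals |ϕ − δ| = |+22.6° − (+22.000°)| = 0.600°.
Elevation = 90° − 0.600° = 89.4°.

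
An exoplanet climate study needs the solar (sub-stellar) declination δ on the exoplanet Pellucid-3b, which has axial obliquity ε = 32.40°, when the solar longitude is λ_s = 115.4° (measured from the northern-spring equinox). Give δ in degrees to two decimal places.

δ = +28.95°

sin δ = sin ε · sin λ_s = sin 32.40° × sin 115.4° = 0.484031.
δ = arcsin(0.484031) = +28.95°.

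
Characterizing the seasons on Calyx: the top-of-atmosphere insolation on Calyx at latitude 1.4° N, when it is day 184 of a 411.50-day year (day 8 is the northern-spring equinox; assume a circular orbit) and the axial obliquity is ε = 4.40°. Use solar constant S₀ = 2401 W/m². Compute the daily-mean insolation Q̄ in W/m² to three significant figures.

Q̄ ≈ 765 W/m²

Solar longitude: λ_s = 360° × (184 − 8)/411.50 = 153.973°.
sin δ = sin 4.40° × sin 153.973° = 0.03366, so δ = +1.929°.
cos H₀ = −tan(+1.4°) tan(+1.929°) = -0.0008, H₀ = 1.5716 rad.
Bracket: H₀ sin φ sin δ + cos φ cos δ sin H₀ = 1.5716×0.02443×0.03366 + 0.99970×0.99943×1.00000 = 0.001292 + 0.999130 = 1.000422.
Q̄ = (S₀/π) × [bracket] = (2401/π) × 1.000422 = 764.6 W/m².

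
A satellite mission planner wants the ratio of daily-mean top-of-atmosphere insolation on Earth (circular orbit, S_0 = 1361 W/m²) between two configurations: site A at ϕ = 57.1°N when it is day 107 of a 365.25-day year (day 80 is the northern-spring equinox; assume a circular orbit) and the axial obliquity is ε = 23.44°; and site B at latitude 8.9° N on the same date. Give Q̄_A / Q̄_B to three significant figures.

Q̄_A / Q̄_B ≈ 0.778

— Configuration A (ϕ=+57.1°):
Solar longitude: L_s = 360° × (107 − 80)/365.25 = 26.612°.
sin δ = sin 23.44° × sin 26.612° = 0.17819, so δ = +10.264°.
cos h₀ = −tan(+57.1°) tan(+10.264°) = -0.2799, h₀ = 1.8545 rad.
Bracket: h₀ sin ϕ sin δ + cos ϕ cos δ sin h₀ = 1.8545×0.83962×0.17819 + 0.54317×0.98400×0.96002 = 0.277455 + 0.513111 = 0.790566.
Q̄ = (S_0/π) × [bracket] = (1361/π) × 0.790566 = 342.49 W/m².
— Configuration B (ϕ=+8.9°):
cos h₀ = −tan(+8.9°) tan(+10.264°) = -0.0284, h₀ = 1.5992 rad.
Bracket: h₀ sin ϕ sin δ + cos ϕ cos δ sin h₀ = 1.5992×0.15471×0.17819 + 0.98796×0.98400×0.99960 = 0.044086 + 0.971764 = 1.015850.
Q̄ = (S_0/π) × [bracket] = (1361/π) × 1.015850 = 440.09 W/m².
Ratio Q̄_A / Q̄_B = 342.49 / 440.09 = 0.7782.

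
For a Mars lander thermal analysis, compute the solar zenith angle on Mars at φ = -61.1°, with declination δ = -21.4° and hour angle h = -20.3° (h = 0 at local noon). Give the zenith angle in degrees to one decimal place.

cos θ_z = sin φ sin δ + cos φ cos δ cos h = 0.319437 + 0.422015 = 0.741452.
θ_z = arccos(0.741452) = 42.1°.

θ_z = 42.1°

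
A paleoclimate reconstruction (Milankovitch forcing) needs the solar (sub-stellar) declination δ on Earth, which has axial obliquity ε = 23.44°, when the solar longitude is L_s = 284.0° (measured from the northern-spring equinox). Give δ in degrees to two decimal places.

sin δ = sin ε · sin L_s = sin 23.44° × sin 284.0° = -0.385972.
δ = arcsin(-0.385972) = -22.70°.

δ = -22.70°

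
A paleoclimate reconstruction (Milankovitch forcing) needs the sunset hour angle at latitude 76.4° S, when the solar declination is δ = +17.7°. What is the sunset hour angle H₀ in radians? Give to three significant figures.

cos H₀ = −tan φ · tan δ = 1.3192 ≥ 1, so the Sun never rises (polar night) and H₀ = 0.

H₀ = 0.00 rad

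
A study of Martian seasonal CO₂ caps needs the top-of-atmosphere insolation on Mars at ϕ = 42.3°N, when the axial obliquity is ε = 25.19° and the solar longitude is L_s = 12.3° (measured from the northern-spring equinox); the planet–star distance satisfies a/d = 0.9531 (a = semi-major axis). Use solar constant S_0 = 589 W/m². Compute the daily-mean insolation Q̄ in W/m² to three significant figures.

Solar declination: sin δ = sin ε · sin L_s = sin 25.19° × sin 12.3° = 0.09067, so δ = +5.202°.
cos h₀ = −tan(+42.3°) tan(+5.202°) = -0.0828, h₀ = 1.6537 rad.
Bracket: h₀ sin ϕ sin δ + cos ϕ cos δ sin h₀ = 1.6537×0.67301×0.09067 + 0.73963×0.99588×0.99656 = 0.100912 + 0.734049 = 0.834961.
Inverse-square distance factor (a/d)² = 0.9531² = 0.908400.
Q̄ = (S_0/π) × 0.908400 × [bracket] = (589/π) × 0.908400 × 0.834961 = 142.2 W/m².

Q̄ ≈ 142 W/m²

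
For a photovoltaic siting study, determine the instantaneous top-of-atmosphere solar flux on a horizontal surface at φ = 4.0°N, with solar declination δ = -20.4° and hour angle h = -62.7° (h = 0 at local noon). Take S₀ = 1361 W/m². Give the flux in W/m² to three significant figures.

551 W/m²

cos θ_z = sin φ sin δ + cos φ cos δ cos h = -0.024315 + 0.428837 = 0.404522.
Flux = S₀ · cos θ_z = 1361 × 0.404522 = 550.6 W/m².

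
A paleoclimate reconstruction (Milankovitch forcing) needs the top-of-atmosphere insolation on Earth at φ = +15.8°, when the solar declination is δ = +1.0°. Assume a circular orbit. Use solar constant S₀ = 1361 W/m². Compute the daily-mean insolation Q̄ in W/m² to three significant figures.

cos H₀ = −tan(+15.8°) tan(+1.000°) = -0.0049, H₀ = 1.5757 rad.
Bracket: H₀ sin φ sin δ + cos φ cos δ sin H₀ = 1.5757×0.27228×0.01745 + 0.96222×0.99985×0.99999 = 0.007487 + 0.962066 = 0.969553.
Q̄ = (S₀/π) × [bracket] = (1361/π) × 0.969553 = 420.0 W/m².

Q̄ ≈ 420 W/m²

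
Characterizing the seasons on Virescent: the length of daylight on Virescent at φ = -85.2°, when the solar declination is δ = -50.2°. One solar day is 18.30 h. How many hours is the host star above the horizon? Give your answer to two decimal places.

Sunrise equation: cos H₀ = −tan φ · tan δ = -14.2932 ≤ −1, so the host star never sets (polar day) and H₀ = π.
Daylight = 2H₀/(2π) × 18.30 h = (3.1416/π) × 18.30 = 18.30 h.

18.30 h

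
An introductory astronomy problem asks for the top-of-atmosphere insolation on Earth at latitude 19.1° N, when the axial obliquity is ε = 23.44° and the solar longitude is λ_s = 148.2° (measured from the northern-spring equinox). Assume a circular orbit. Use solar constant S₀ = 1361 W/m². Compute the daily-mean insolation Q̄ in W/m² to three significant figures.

Solar declination: sin δ = sin ε · sin λ_s = sin 23.44° × sin 148.2° = 0.20962, so δ = +12.100°.
cos H₀ = −tan(+19.1°) tan(+12.100°) = -0.0742, H₀ = 1.6451 rad.
Bracket: H₀ sin φ sin δ + cos φ cos δ sin H₀ = 1.6451×0.32722×0.20962 + 0.94495×0.97778×0.99724 = 0.112840 + 0.921403 = 1.034243.
Q̄ = (S₀/π) × [bracket] = (1361/π) × 1.034243 = 448.1 W/m².

Q̄ ≈ 448 W/m²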